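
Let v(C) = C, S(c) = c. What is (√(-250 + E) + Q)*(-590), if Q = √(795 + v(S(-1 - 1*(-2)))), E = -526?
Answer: -1180*√199 - 1180*I*√194 ≈ -16646.0 - 16436.0*I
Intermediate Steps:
Q = 2*√199 (Q = √(795 + (-1 - 1*(-2))) = √(795 + (-1 + 2)) = √(795 + 1) = √796 = 2*√199 ≈ 28.213)
(√(-250 + E) + Q)*(-590) = (√(-250 - 526) + 2*√199)*(-590) = (√(-776) + 2*√199)*(-590) = (2*I*√194 + 2*√199)*(-590) = (2*√199 + 2*I*√194)*(-590) = -1180*√199 - 1180*I*√194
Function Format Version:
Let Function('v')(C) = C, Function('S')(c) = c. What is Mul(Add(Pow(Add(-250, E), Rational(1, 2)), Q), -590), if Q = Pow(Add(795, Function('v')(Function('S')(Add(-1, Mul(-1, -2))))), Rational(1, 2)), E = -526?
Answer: Add(Mul(-1180, Pow(199, Rational(1, 2))), Mul(-1180, I, Pow(194, Rational(1, 2)))) ≈ Add(-16646., Mul(-16436., I))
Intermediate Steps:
Q = Mul(2, Pow(199, Rational(1, 2))) (Q = Pow(Add(795, Add(-1, Mul(-1, -2))), Rational(1, 2)) = Pow(Add(795, Add(-1, 2)), Rational(1, 2)) = Pow(Add(795, 1), Rational(1, 2)) = Pow(796, Rational(1, 2)) = Mul(2, Pow(199, Rational(1, 2))) ≈ 28.213)
Mul(Add(Pow(Add(-250, E), Rational(1, 2)), Q), -590) = Mul(Add(Pow(Add(-250, -526), Rational(1, 2)), Mul(2, Pow(199, Rational(1, 2)))), -590) = Mul(Add(Pow(-776, Rational(1, 2)), Mul(2, Pow(199, Rational(1, 2)))), -590) = Mul(Add(Mul(2, I, Pow(194, Rational(1, 2))), Mul(2, Pow(199, Rational(1, 2)))), -590) = Mul(Add(Mul(2, Pow(199, Rational(1, 2))), Mul(2, I, Pow(194, Rational(1, 2)))), -590) = Add(Mul(-1180, Pow(199, Rational(1, 2))), Mul(-1180, I, Pow(194, Rational(1, 2))))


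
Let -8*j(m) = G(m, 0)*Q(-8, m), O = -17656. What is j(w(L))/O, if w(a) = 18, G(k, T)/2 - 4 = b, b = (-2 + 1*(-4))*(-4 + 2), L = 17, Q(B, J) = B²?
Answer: 32/2207 ≈ 0.014499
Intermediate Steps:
b = 12 (b = (-2 - 4)*(-2) = -6*(-2) = 12)
G(k, T) = 32 (G(k, T) = 8 + 2*12 = 8 + 24 = 32)
j(m) = -256 (j(m) = -4*(-8)² = -4*64 = -⅛*2048 = -256)
j(w(L))/O = -256/(-17656) = -256*(-1/17656) = 32/2207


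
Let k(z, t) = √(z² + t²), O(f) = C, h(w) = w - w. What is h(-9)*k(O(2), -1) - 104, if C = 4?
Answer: -104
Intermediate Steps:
h(w) = 0
O(f) = 4
k(z, t) = √(t² + z²)
h(-9)*k(O(2), -1) - 104 = 0*√((-1)² + 4²) - 104 = 0*√(1 + 16) - 104 = 0*√17 - 104 = 0 - 104 = -104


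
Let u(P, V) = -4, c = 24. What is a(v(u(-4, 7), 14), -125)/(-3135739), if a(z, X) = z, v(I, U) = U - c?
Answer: 10/3135739 ≈ 3.1890e-6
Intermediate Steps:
v(I, U) = -24 + U (v(I, U) = U - 1*24 = U - 24 = -24 + U)
a(v(u(-4, 7), 14), -125)/(-3135739) = (-24 + 14)/(-3135739) = -10*(-1/3135739) = 10/3135739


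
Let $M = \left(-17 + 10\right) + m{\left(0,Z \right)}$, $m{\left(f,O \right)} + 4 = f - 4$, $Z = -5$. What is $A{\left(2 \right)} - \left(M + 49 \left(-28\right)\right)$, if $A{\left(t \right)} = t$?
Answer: $1389$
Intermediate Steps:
$m{\left(f,O \right)} = -8 + f$ ($m{\left(f,O \right)} = -4 + \left(f - 4\right) = -4 + \left(-4 + f\right) = -8 + f$)
$M = -15$ ($M = \left(-17 + 10\right) + \left(-8 + 0\right) = -7 - 8 = -15$)
$A{\left(2 \right)} - \left(M + 49 \left(-28\right)\right) = 2 - \left(-15 + 49 \left(-28\right)\right) = 2 - \left(-15 - 1372\right) = 2 - -1387 = 2 + 1387 = 1389$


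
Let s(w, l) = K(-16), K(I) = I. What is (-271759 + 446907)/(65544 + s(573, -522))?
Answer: 43787/16382 ≈ 2.6729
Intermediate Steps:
s(w, l) = -16
(-271759 + 446907)/(65544 + s(573, -522)) = (-271759 + 446907)/(65544 - 16) = 175148/65528 = 175148*(1/65528) = 43787/16382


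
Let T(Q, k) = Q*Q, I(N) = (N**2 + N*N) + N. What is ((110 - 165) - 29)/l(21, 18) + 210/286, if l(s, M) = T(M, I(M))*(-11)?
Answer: 266/351 ≈ 0.75783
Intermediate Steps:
I(N) = N + 2*N**2 (I(N) = (N**2 + N**2) + N = 2*N**2 + N = N + 2*N**2)
T(Q, k) = Q**2
l(s, M) = -11*M**2 (l(s, M) = M**2*(-11) = -11*M**2)
((110 - 165) - 29)/l(21, 18) + 210/286 = ((110 - 165) - 29)/((-11*18**2)) + 210/286 = (-55 - 29)/((-11*324)) + 210*(1/286) = -84/(-3564) + 105/143 = -84*(-1/3564) + 105/143 = 7/297 + 105/143 = 266/351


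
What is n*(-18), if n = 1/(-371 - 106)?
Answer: 2/53 ≈ 0.037736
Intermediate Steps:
n = -1/477 (n = 1/(-477) = -1/477 ≈ -0.0020964)
n*(-18) = -1/477*(-18) = 2/53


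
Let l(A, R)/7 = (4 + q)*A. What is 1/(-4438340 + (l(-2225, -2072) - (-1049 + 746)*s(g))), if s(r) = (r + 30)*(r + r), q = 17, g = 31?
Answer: -1/3619469 ≈ -2.7628e-7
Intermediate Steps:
s(r) = 2*r*(30 + r) (s(r) = (30 + r)*(2*r) = 2*r*(30 + r))
l(A, R) = 147*A (l(A, R) = 7*((4 + 17)*A) = 7*(21*A) = 147*A)
1/(-4438340 + (l(-2225, -2072) - (-1049 + 746)*s(g))) = 1/(-4438340 + (147*(-2225) - (-1049 + 746)*2*31*(30 + 31))) = 1/(-4438340 + (-327075 - (-303)*2*31*61)) = 1/(-4438340 + (-327075 - (-303)*3782)) = 1/(-4438340 + (-327075 - 1*(-1145946))) = 1/(-4438340 + (-327075 + 1145946)) = 1/(-4438340 + 818871) = 1/(-3619469) = -1/3619469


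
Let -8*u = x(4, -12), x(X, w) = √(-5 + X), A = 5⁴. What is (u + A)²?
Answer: (5000 - I)²/64 ≈ 3.9063e+5 - 156.25*I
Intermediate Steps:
A = 625
u = -I/8 (u = -√(-5 + 4)/8 = -I/8 ≈ -0.125*I)
(u + A)² = (-I/8 + 625)² = (625 - I/8)²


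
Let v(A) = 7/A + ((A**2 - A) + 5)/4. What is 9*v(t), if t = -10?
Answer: 5049/20 ≈ 252.45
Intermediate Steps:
v(A) = 5/4 + 7/A - A/4 + A**2/4 (v(A) = 7/A + (5 + A**2 - A)*(1/4) = 7/A + (5/4 - A/4 + A**2/4) = 5/4 + 7/A - A/4 + A**2/4)
9*v(t) = 9*((1/4)*(28 - 10*(5 + (-10)**2 - 1*(-10)))/(-10)) = 9*((1/4)*(-1/10)*(28 - 10*(5 + 100 + 10))) = 9*((1/4)*(-1/10)*(28 - 10*115)) = 9*((1/4)*(-1/10)*(28 - 1150)) = 9*((1/4)*(-1/10)*(-1122)) = 9*(561/20) = 5049/20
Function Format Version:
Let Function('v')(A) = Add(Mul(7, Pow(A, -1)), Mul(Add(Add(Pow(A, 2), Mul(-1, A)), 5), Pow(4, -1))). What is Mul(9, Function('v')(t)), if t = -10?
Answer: Rational(5049, 20) ≈ 252.45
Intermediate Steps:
Function('v')(A) = Add(Rational(5, 4), Mul(7, Pow(A, -1)), Mul(Rational(-1, 4), A), Mul(Rational(1, 4), Pow(A, 2))) (Function('v')(A) = Add(Mul(7, Pow(A, -1)), Mul(Add(5, Pow(A, 2), Mul(-1, A)), Rational(1, 4))) = Add(Mul(7, Pow(A, -1)), Add(Rational(5, 4), Mul(Rational(-1, 4), A), Mul(Rational(1, 4), Pow(A, 2)))) = Add(Rational(5, 4), Mul(7, Pow(A, -1)), Mul(Rational(-1, 4), A), Mul(Rational(1, 4), Pow(A, 2))))
Mul(9, Function('v')(t)) = Mul(9, Mul(Rational(1, 4), Pow(-10, -1), Add(28, Mul(-10, Add(5, Pow(-10, 2), Mul(-1, -10)))))) = Mul(9, Mul(Rational(1, 4), Rational(-1, 10), Add(28, Mul(-10, Add(5, 100, 10))))) = Mul(9, Mul(Rational(1, 4), Rational(-1, 10), Add(28, Mul(-10, 115)))) = Mul(9, Mul(Rational(1, 4), Rational(-1, 10), Add(28, -1150))) = Mul(9, Mul(Rational(1, 4), Rational(-1, 10), -1122)) = Mul(9, Rational(561, 20)) = Rational(5049, 20)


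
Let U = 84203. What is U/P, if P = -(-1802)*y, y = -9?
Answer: -84203/16218 ≈ -5.1919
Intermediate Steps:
P = -16218 (P = -(-1802)*(-9) = -901*18 = -16218)
U/P = 84203/(-16218) = 84203*(-1/16218) = -84203/16218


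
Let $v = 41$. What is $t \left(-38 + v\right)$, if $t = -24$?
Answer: $-72$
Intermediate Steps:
$t \left(-38 + v\right) = - 24 \left(-38 + 41\right) = \left(-24\right) 3 = -72$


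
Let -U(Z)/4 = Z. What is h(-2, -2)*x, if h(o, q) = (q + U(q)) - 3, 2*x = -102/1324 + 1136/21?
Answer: 750961/9268 ≈ 81.027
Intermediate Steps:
U(Z) = -4*Z
x = 750961/27804 (x = (-102/1324 + 1136/21)/2 = (-102*1/1324 + 1136*(1/21))/2 = (-51/662 + 1136/21)/2 = (½)*(750961/13902) = 750961/27804 ≈ 27.009)
h(o, q) = -3 - 3*q (h(o, q) = (q - 4*q) - 3 = -3*q - 3 = -3 - 3*q)
h(-2, -2)*x = (-3 - 3*(-2))*(750961/27804) = (-3 + 6)*(750961/27804) = 3*(750961/27804) = 750961/9268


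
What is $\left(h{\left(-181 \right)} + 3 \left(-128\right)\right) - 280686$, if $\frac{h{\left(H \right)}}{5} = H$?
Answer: $-281975$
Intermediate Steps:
$h{\left(H \right)} = 5 H$
$\left(h{\left(-181 \right)} + 3 \left(-128\right)\right) - 280686 = \left(5 \left(-181\right) + 3 \left(-128\right)\right) - 280686 = \left(-905 - 384\right) - 280686 = -1289 - 280686 = -281975$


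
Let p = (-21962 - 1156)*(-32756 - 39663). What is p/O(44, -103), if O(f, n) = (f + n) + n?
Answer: -279030407/27 ≈ -1.0334e+7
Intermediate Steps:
O(f, n) = f + 2*n
p = 1674182442 (p = -23118*(-72419) = 1674182442)
p/O(44, -103) = 1674182442/(44 + 2*(-103)) = 1674182442/(44 - 206) = 1674182442/(-162) = 1674182442*(-1/162) = -279030407/27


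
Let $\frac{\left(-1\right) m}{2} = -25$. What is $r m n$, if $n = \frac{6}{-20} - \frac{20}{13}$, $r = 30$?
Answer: $- \frac{35850}{13} \approx -2757.7$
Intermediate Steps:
$m = 50$ ($m = \left(-2\right) \left(-25\right) = 50$)
$n = - \frac{239}{130}$ ($n = 6 \left(- \frac{1}{20}\right) - \frac{20}{13} = - \frac{3}{10} - \frac{20}{13} = - \frac{239}{130} \approx -1.8385$)
$r m n = 30 \cdot 50 \left(- \frac{239}{130}\right) = 1500 \left(- \frac{239}{130}\right) = - \frac{35850}{13}$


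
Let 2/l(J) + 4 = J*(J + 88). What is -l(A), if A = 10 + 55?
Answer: -2/9941 ≈ -0.00020119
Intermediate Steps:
A = 65
l(J) = 2/(-4 + J*(88 + J)) (l(J) = 2/(-4 + J*(J + 88)) = 2/(-4 + J*(88 + J)))
-l(A) = -2/(-4 + 65² + 88*65) = -2/(-4 + 4225 + 5720) = -2/9941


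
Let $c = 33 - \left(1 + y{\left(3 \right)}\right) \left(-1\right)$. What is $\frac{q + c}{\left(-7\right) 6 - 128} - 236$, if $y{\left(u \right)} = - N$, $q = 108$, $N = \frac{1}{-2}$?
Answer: $- \frac{16105}{68} \approx -236.84$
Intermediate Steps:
$N = - \frac{1}{2} \approx -0.5$
$y{\left(u \right)} = \frac{1}{2}$ ($y{\left(u \right)} = \left(-1\right) \left(- \frac{1}{2}\right) = \frac{1}{2}$)
$c = \frac{69}{2}$ ($c = 33 - \left(1 + \frac{1}{2}\right) \left(-1\right) = 33 - \frac{3}{2} \left(-1\right) = 33 - - \frac{3}{2} = 33 + \frac{3}{2} = \frac{69}{2} \approx 34.5$)
$\frac{q + c}{\left(-7\right) 6 - 128} - 236 = \frac{108 + \frac{69}{2}}{\left(-7\right) 6 - 128} - 236 = \frac{285}{2 \left(-42 - 128\right)} - 236 = \frac{285}{2 \left(-170\right)} - 236 = \frac{285}{2} \left(- \frac{1}{170}\right) - 236 = - \frac{57}{68} - 236 = - \frac{16105}{68}$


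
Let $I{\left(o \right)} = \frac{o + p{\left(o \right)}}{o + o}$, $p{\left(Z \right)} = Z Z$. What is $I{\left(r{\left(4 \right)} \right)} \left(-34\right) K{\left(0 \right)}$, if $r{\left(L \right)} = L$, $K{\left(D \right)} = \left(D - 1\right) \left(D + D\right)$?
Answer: $0$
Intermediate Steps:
$K{\left(D \right)} = 2 D \left(-1 + D\right)$ ($K{\left(D \right)} = \left(-1 + D\right) 2 D = 2 D \left(-1 + D\right)$)
$p{\left(Z \right)} = Z^{2}$
$I{\left(o \right)} = \frac{o + o^{2}}{2 o}$ ($I{\left(o \right)} = \frac{o + o^{2}}{o + o} = \frac{o + o^{2}}{2 o}$)
$I{\left(r{\left(4 \right)} \right)} \left(-34\right) K{\left(0 \right)} = \left(\frac{1}{2} + \frac{1}{2} \cdot 4\right) \left(-34\right) 2 \cdot 0 \left(-1 + 0\right) = \left(\frac{1}{2} + 2\right) \left(-34\right) 2 \cdot 0 \left(-1\right) = \frac{5}{2} \left(-34\right) 0 = \left(-85\right) 0 = 0$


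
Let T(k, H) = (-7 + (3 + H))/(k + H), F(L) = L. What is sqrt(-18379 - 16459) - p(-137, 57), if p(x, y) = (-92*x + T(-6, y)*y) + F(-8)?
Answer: -215139/17 + I*sqrt(34838) ≈ -12655.0 + 186.65*I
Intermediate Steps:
T(k, H) = (-4 + H)/(H + k)
p(x, y) = -8 - 92*x + y*(-4 + y)/(-6 + y) (p(x, y) = (-92*x + ((-4 + y)/(y - 6))*y) - 8 = (-92*x + ((-4 + y)/(-6 + y))*y) - 8 = (-92*x + y*(-4 + y)/(-6 + y)) - 8 = -8 - 92*x + y*(-4 + y)/(-6 + y))
sqrt(-18379 - 16459) - p(-137, 57) = sqrt(-18379 - 16459) - (57*(-4 + 57) - 4*(-6 + 57)*(2 + 23*(-137)))/(-6 + 57) = sqrt(-34838) - (57*53 - 4*51*(2 - 3151))/51 = I*sqrt(34838) - (3021 - 4*51*(-3149))/51 = I*sqrt(34838) - (3021 + 642396)/51 = I*sqrt(34838) - 645417/51 = I*sqrt(34838) - 1*215139/17 = I*sqrt(34838) - 215139/17 = -215139/17 + I*sqrt(34838)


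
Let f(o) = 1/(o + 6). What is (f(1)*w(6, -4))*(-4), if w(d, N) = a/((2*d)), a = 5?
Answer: -5/21 ≈ -0.23810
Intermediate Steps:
w(d, N) = 5/(2*d) (w(d, N) = 5/((2*d)) = 5*(1/(2*d)) = 5/(2*d))
f(o) = 1/(6 + o)
(f(1)*w(6, -4))*(-4) = (((5/2)/6)/(6 + 1))*(-4) = (((5/2)*(⅙))/7)*(-4) = ((⅐)*(5/12))*(-4) = (5/84)*(-4) = -5/21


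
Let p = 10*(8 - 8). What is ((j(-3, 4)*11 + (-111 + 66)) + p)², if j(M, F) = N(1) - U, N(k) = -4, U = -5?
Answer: 1156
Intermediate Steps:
j(M, F) = 1 (j(M, F) = -4 - 1*(-5) = -4 + 5 = 1)
p = 0 (p = 10*0 = 0)
((j(-3, 4)*11 + (-111 + 66)) + p)² = ((1*11 + (-111 + 66)) + 0)² = ((11 - 45) + 0)² = (-34 + 0)² = (-34)² = 1156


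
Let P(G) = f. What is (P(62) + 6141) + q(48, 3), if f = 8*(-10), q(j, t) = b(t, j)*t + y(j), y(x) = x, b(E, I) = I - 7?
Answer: 6232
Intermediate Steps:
b(E, I) = -7 + I
q(j, t) = j + t*(-7 + j) (q(j, t) = (-7 + j)*t + j = t*(-7 + j) + j = j + t*(-7 + j))
f = -80
P(G) = -80
(P(62) + 6141) + q(48, 3) = (-80 + 6141) + (48 + 3*(-7 + 48)) = 6061 + (48 + 3*41) = 6061 + (48 + 123) = 6061 + 171 = 6232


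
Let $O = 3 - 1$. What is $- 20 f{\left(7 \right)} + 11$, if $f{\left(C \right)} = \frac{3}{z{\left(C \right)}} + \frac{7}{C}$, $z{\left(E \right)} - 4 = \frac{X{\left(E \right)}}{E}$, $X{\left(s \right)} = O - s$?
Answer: $- \frac{627}{23} \approx -27.261$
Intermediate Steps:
$O = 2$
$X{\left(s \right)} = 2 - s$
$z{\left(E \right)} = 4 + \frac{2 - E}{E}$
$f{\left(C \right)} = \frac{3}{3 + \frac{2}{C}} + \frac{7}{C}$
$- 20 f{\left(7 \right)} + 11 = - 20 \frac{14 + 3 \cdot 7^{2} + 21 \cdot 7}{7 \left(2 + 3 \cdot 7\right)} + 11 = - 20 \frac{14 + 3 \cdot 49 + 147}{7 \left(2 + 21\right)} + 11 = - 20 \frac{14 + 147 + 147}{7 \cdot 23} + 11 = - 20 \cdot \frac{1}{7} \cdot \frac{1}{23} \cdot 308 + 11 = \left(-20\right) \frac{44}{23} + 11 = - \frac{880}{23} + 11 = - \frac{627}{23}$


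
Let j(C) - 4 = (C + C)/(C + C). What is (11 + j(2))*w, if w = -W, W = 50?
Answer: -800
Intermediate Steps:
j(C) = 5 (j(C) = 4 + (C + C)/(C + C) = 4 + (2*C)/((2*C)) = 4 + (2*C)*(1/(2*C)) = 4 + 1 = 5)
w = -50 (w = -1*50 = -50)
(11 + j(2))*w = (11 + 5)*(-50) = 16*(-50) = -800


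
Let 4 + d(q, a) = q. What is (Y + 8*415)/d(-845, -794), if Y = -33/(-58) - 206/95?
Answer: -18284387/4677990 ≈ -3.9086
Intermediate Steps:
d(q, a) = -4 + q
Y = -8813/5510 (Y = -33*(-1/58) - 206*1/95 = 33/58 - 206/95 = -8813/5510 ≈ -1.5995)
(Y + 8*415)/d(-845, -794) = (-8813/5510 + 8*415)/(-4 - 845) = (-8813/5510 + 3320)/(-849) = (18284387/5510)*(-1/849) = -18284387/4677990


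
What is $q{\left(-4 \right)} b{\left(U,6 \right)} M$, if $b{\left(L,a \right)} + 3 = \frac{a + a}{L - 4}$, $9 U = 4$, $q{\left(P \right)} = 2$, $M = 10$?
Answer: $- \frac{255}{2} \approx -127.5$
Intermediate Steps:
$U = \frac{4}{9}$ ($U = \frac{1}{9} \cdot 4 = \frac{4}{9} \approx 0.44444$)
$b{\left(L,a \right)} = -3 + \frac{2 a}{-4 + L}$ ($b{\left(L,a \right)} = -3 + \frac{a + a}{L - 4} = -3 + \frac{2 a}{-4 + L}$)
$q{\left(-4 \right)} b{\left(U,6 \right)} M = 2 \frac{12 - \frac{4}{3} + 2 \cdot 6}{-4 + \frac{4}{9}} \cdot 10 = 2 \frac{12 - \frac{4}{3} + 12}{- \frac{32}{9}} \cdot 10 = 2 \left(\left(- \frac{9}{32}\right) \frac{68}{3}\right) 10 = 2 \left(- \frac{51}{8}\right) 10 = \left(- \frac{51}{4}\right) 10 = - \frac{255}{2}$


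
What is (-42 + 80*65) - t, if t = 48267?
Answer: -43109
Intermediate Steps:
(-42 + 80*65) - t = (-42 + 80*65) - 1*48267 = (-42 + 5200) - 48267 = 5158 - 48267 = -43109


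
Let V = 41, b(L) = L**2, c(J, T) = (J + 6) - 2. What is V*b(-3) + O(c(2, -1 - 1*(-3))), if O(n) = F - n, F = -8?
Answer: 355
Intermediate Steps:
c(J, T) = 4 + J (c(J, T) = (6 + J) - 2 = 4 + J)
O(n) = -8 - n
V*b(-3) + O(c(2, -1 - 1*(-3))) = 41*(-3)**2 + (-8 - (4 + 2)) = 41*9 + (-8 - 1*6) = 369 + (-8 - 6) = 369 - 14 = 355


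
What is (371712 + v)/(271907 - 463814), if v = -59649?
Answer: -104021/63969 ≈ -1.6261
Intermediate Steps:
(371712 + v)/(271907 - 463814) = (371712 - 59649)/(271907 - 463814) = 312063/(-191907) = 312063*(-1/191907) = -104021/63969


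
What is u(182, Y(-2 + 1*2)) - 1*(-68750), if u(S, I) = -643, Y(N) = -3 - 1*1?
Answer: 68107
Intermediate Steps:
Y(N) = -4 (Y(N) = -3 - 1 = -4)
u(182, Y(-2 + 1*2)) - 1*(-68750) = -643 - 1*(-68750) = -643 + 68750 = 68107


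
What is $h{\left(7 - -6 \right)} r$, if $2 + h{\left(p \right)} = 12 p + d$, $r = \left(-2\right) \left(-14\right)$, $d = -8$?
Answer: $4088$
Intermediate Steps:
$r = 28$
$h{\left(p \right)} = -10 + 12 p$ ($h{\left(p \right)} = -2 + \left(12 p - 8\right) = -2 + \left(-8 + 12 p\right) = -10 + 12 p$)
$h{\left(7 - -6 \right)} r = \left(-10 + 12 \left(7 - -6\right)\right) 28 = \left(-10 + 12 \left(7 + 6\right)\right) 28 = \left(-10 + 12 \cdot 13\right) 28 = \left(-10 + 156\right) 28 = 146 \cdot 28 = 4088$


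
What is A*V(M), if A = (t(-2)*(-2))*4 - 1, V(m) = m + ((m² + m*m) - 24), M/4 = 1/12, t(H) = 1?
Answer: 211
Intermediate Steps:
M = ⅓ (M = 4/12 = 4*(1/12) = ⅓ ≈ 0.33333)
V(m) = -24 + m + 2*m² (V(m) = m + ((m² + m²) - 24) = m + (2*m² - 24) = m + (-24 + 2*m²) = -24 + m + 2*m²)
A = -9 (A = (1*(-2))*4 - 1 = -2*4 - 1 = -8 - 1 = -9)
A*V(M) = -9*(-24 + ⅓ + 2*(⅓)²) = -9*(-24 + ⅓ + 2*(⅑)) = -9*(-24 + ⅓ + 2/9) = -9*(-211/9) = 211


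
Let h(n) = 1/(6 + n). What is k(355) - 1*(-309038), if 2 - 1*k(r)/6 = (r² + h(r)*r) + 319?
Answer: -162096184/361 ≈ -4.4902e+5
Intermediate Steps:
k(r) = -1902 - 6*r² - 6*r/(6 + r) (k(r) = 12 - 6*((r² + r/(6 + r)) + 319) = 12 - 6*(319 + r² + r/(6 + r)) = 12 + (-1914 - 6*r² - 6*r/(6 + r)) = -1902 - 6*r² - 6*r/(6 + r))
k(355) - 1*(-309038) = 6*(-1*355 + (-317 - 1*355²)*(6 + 355))/(6 + 355) - 1*(-309038) = 6*(-355 + (-317 - 1*126025)*361)/361 + 309038 = 6*(1/361)*(-355 + (-317 - 126025)*361) + 309038 = 6*(1/361)*(-355 - 126342*361) + 309038 = 6*(1/361)*(-355 - 45609462) + 309038 = 6*(1/361)*(-45609817) + 309038 = -273658902/361 + 309038 = -162096184/361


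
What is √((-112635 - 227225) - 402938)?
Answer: I*√742798 ≈ 861.86*I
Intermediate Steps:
√((-112635 - 227225) - 402938) = √(-339860 - 402938) = √(-742798) = I*√742798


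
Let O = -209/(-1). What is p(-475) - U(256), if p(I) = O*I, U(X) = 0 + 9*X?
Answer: -101579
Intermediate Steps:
U(X) = 9*X
O = 209 (O = -209*(-1) = 209)
p(I) = 209*I
p(-475) - U(256) = 209*(-475) - 9*256 = -99275 - 1*2304 = -99275 - 2304 = -101579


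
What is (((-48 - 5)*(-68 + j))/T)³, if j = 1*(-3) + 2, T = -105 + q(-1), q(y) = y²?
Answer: -48907434393/1124864 ≈ -43479.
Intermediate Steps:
T = -104 (T = -105 + (-1)² = -105 + 1 = -104)
j = -1 (j = -3 + 2 = -1)
(((-48 - 5)*(-68 + j))/T)³ = (((-48 - 5)*(-68 - 1))/(-104))³ = (-53*(-69)*(-1/104))³ = (3657*(-1/104))³ = (-3657/104)³ = -48907434393/1124864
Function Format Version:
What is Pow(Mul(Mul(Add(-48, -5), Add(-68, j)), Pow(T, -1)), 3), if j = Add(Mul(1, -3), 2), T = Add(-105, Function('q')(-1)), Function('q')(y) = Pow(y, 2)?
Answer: Rational(-48907434393, 1124864) ≈ -43479.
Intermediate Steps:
T = -104 (T = Add(-105, Pow(-1, 2)) = Add(-105, 1) = -104)
j = -1 (j = Add(-3, 2) = -1)
Pow(Mul(Mul(Add(-48, -5), Add(-68, j)), Pow(T, -1)), 3) = Pow(Mul(Mul(Add(-48, -5), Add(-68, -1)), Pow(-104, -1)), 3) = Pow(Mul(Mul(-53, -69), Rational(-1, 104)), 3) = Pow(Mul(3657, Rational(-1, 104)), 3) = Pow(Rational(-3657, 104), 3) = Rational(-48907434393, 1124864)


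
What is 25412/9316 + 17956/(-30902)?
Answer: 77250441/35985379 ≈ 2.1467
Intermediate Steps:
25412/9316 + 17956/(-30902) = 25412*(1/9316) + 17956*(-1/30902) = 6353/2329 - 8978/15451 = 77250441/35985379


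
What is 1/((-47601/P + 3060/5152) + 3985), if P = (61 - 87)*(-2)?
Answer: 16744/51407263 ≈ 0.00032571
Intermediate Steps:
P = 52 (P = -26*(-2) = 52)
1/((-47601/P + 3060/5152) + 3985) = 1/((-47601/52 + 3060/5152) + 3985) = 1/((-47601*1/52 + 3060*(1/5152)) + 3985) = 1/((-47601/52 + 765/1288) + 3985) = 1/(-15317577/16744 + 3985) = 1/(51407263/16744) = 16744/51407263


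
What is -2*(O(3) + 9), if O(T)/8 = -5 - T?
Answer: 110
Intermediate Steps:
O(T) = -40 - 8*T (O(T) = 8*(-5 - T) = -40 - 8*T)
-2*(O(3) + 9) = -2*((-40 - 8*3) + 9) = -2*((-40 - 24) + 9) = -2*(-64 + 9) = -2*(-55) = 110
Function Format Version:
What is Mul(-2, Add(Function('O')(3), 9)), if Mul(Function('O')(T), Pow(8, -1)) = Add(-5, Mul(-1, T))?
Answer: 110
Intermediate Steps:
Function('O')(T) = Add(-40, Mul(-8, T)) (Function('O')(T) = Mul(8, Add(-5, Mul(-1, T))) = Add(-40, Mul(-8, T)))
Mul(-2, Add(Function('O')(3), 9)) = Mul(-2, Add(Add(-40, Mul(-8, 3)), 9)) = Mul(-2, Add(Add(-40, -24), 9)) = Mul(-2, Add(-64, 9)) = Mul(-2, -55) = 110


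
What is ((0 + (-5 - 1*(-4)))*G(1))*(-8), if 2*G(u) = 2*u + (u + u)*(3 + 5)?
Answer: 72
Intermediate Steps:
G(u) = 9*u (G(u) = (2*u + (u + u)*(3 + 5))/2 = (2*u + (2*u)*8)/2 = (2*u + 16*u)/2 = (18*u)/2 = 9*u)
((0 + (-5 - 1*(-4)))*G(1))*(-8) = ((0 + (-5 - 1*(-4)))*(9*1))*(-8) = ((0 + (-5 + 4))*9)*(-8) = ((0 - 1)*9)*(-8) = -1*9*(-8) = -9*(-8) = 72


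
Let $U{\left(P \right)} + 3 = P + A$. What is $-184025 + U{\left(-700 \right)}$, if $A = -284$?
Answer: $-185012$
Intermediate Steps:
$U{\left(P \right)} = -287 + P$ ($U{\left(P \right)} = -3 + \left(P - 284\right) = -3 + \left(-284 + P\right) = -287 + P$)
$-184025 + U{\left(-700 \right)} = -184025 - 987 = -185012$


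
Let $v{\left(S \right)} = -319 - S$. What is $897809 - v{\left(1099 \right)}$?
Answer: $899227$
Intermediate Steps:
$897809 - v{\left(1099 \right)} = 897809 - \left(-319 - 1099\right) = 897809 - -1418 = 897809 + 1418 = 899227$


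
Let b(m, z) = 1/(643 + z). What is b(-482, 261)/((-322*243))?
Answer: -1/70734384 ≈ -1.4137e-8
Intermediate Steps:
b(-482, 261)/((-322*243)) = 1/((643 + 261)*((-322*243))) = 1/(904*(-78246)) = (1/904)*(-1/78246) = -1/70734384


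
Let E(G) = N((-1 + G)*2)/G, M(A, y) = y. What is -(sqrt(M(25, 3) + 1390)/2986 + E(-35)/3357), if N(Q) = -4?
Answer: -4/117495 - sqrt(1393)/2986 ≈ -0.012533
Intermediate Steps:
E(G) = -4/G
-(sqrt(M(25, 3) + 1390)/2986 + E(-35)/3357) = -(sqrt(3 + 1390)/2986 - 4/(-35)/3357) = -(sqrt(1393)*(1/2986) - 4*(-1/35)*(1/3357)) = -(sqrt(1393)/2986 + (4/35)*(1/3357)) = -(sqrt(1393)/2986 + 4/117495) = -(4/117495 + sqrt(1393)/2986) = -4/117495 - sqrt(1393)/2986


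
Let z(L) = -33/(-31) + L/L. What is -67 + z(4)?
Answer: -2013/31 ≈ -64.935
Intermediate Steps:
z(L) = 64/31 (z(L) = -33*(-1/31) + 1 = 33/31 + 1 = 64/31)
-67 + z(4) = -67 + 64/31 = -2013/31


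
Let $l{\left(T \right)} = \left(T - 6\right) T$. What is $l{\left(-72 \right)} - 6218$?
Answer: $-602$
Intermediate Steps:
$l{\left(T \right)} = T \left(-6 + T\right)$ ($l{\left(T \right)} = \left(-6 + T\right) T = T \left(-6 + T\right)$)
$l{\left(-72 \right)} - 6218 = - 72 \left(-6 - 72\right) - 6218 = \left(-72\right) \left(-78\right) - 6218 = 5616 - 6218 = -602$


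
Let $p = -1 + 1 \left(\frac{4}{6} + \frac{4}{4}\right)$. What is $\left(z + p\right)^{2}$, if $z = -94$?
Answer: $\frac{78400}{9} \approx 8711.1$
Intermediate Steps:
$p = \frac{2}{3}$ ($p = -1 + 1 \left(4 \cdot \frac{1}{6} + 4 \cdot \frac{1}{4}\right) = -1 + 1 \left(\frac{2}{3} + 1\right) = -1 + 1 \cdot \frac{5}{3} = -1 + \frac{5}{3} = \frac{2}{3} \approx 0.66667$)
$\left(z + p\right)^{2} = \left(-94 + \frac{2}{3}\right)^{2} = \left(- \frac{280}{3}\right)^{2} = \frac{78400}{9}$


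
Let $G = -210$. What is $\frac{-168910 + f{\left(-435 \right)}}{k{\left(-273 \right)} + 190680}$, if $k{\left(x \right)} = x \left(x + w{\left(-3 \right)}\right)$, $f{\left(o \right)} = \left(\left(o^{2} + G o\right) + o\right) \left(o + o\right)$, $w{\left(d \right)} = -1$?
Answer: $- \frac{17420765}{18963} \approx -918.67$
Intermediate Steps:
$f{\left(o \right)} = 2 o \left(o^{2} - 209 o\right)$ ($f{\left(o \right)} = \left(\left(o^{2} - 210 o\right) + o\right) \left(o + o\right) = \left(o^{2} - 209 o\right) 2 o = 2 o \left(o^{2} - 209 o\right)$)
$k{\left(x \right)} = x \left(-1 + x\right)$ ($k{\left(x \right)} = x \left(x - 1\right) = x \left(-1 + x\right)$)
$\frac{-168910 + f{\left(-435 \right)}}{k{\left(-273 \right)} + 190680} = \frac{-168910 + 2 \left(-435\right)^{2} \left(-209 - 435\right)}{- 273 \left(-1 - 273\right) + 190680} = \frac{-168910 + 2 \cdot 189225 \left(-644\right)}{\left(-273\right) \left(-274\right) + 190680} = \frac{-168910 - 243721800}{74802 + 190680} = - \frac{243890710}{265482} = \left(-243890710\right) \frac{1}{265482} = - \frac{17420765}{18963}$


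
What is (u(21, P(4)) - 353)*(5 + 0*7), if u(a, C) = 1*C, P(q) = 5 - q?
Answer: -1760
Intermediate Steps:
u(a, C) = C
(u(21, P(4)) - 353)*(5 + 0*7) = ((5 - 1*4) - 353)*(5 + 0*7) = ((5 - 4) - 353)*(5 + 0) = (1 - 353)*5 = -352*5 = -1760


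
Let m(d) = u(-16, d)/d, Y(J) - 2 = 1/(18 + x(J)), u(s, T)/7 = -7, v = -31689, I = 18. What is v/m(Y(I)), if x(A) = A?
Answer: 36719/28 ≈ 1311.4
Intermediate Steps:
u(s, T) = -49 (u(s, T) = 7*(-7) = -49)
Y(J) = 2 + 1/(18 + J)
m(d) = -49/d
v/m(Y(I)) = -31689*(-(37 + 2*18)/(49*(18 + 18))) = -31689/((-49*36/(37 + 36))) = -31689/((-49/((1/36)*73))) = -31689/((-49/73/36)) = -31689/((-49*36/73)) = -31689/(-1764/73) = -31689*(-73/1764) = 36719/28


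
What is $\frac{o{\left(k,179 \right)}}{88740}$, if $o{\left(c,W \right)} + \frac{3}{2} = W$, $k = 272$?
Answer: $\frac{71}{35496} \approx 0.0020002$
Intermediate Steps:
$o{\left(c,W \right)} = - \frac{3}{2} + W$
$\frac{o{\left(k,179 \right)}}{88740} = \frac{- \frac{3}{2} + 179}{88740} = \frac{355}{2} \cdot \frac{1}{88740} = \frac{71}{35496}$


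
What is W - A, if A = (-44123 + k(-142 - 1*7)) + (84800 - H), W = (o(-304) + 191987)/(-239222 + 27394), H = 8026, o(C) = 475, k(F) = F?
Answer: -3442513059/105914 ≈ -32503.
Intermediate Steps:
W = -96231/105914 (W = (475 + 191987)/(-239222 + 27394) = 192462/(-211828) = 192462*(-1/211828) = -96231/105914 ≈ -0.90858)
A = 32502 (A = (-44123 + (-142 - 1*7)) + (84800 - 1*8026) = (-44123 + (-142 - 7)) + (84800 - 8026) = (-44123 - 149) + 76774 = -44272 + 76774 = 32502)
W - A = -96231/105914 - 1*32502 = -96231/105914 - 32502 = -3442513059/105914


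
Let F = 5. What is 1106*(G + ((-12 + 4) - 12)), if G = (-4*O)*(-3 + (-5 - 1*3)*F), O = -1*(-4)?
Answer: 738808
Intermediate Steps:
O = 4
G = 688 (G = (-4*4)*(-3 + (-5 - 1*3)*5) = -16*(-3 + (-5 - 3)*5) = -16*(-3 - 8*5) = -16*(-3 - 40) = -16*(-43) = 688)
1106*(G + ((-12 + 4) - 12)) = 1106*(688 + ((-12 + 4) - 12)) = 1106*(688 + (-8 - 12)) = 1106*(688 - 20) = 1106*668 = 738808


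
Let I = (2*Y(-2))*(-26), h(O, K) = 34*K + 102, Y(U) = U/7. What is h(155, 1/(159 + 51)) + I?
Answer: 12287/105 ≈ 117.02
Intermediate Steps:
Y(U) = U/7 (Y(U) = U*(⅐) = U/7)
h(O, K) = 102 + 34*K
I = 104/7 (I = (2*((⅐)*(-2)))*(-26) = (2*(-2/7))*(-26) = -4/7*(-26) = 104/7 ≈ 14.857)
h(155, 1/(159 + 51)) + I = (102 + 34/(159 + 51)) + 104/7 = (102 + 34/210) + 104/7 = (102 + 34*(1/210)) + 104/7 = (102 + 17/105) + 104/7 = 10727/105 + 104/7 = 12287/105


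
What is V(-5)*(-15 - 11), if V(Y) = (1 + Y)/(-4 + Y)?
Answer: -104/9 ≈ -11.556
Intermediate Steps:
V(Y) = (1 + Y)/(-4 + Y)
V(-5)*(-15 - 11) = ((1 - 5)/(-4 - 5))*(-15 - 11) = (-4/(-9))*(-26) = -⅑*(-4)*(-26) = (4/9)*(-26) = -104/9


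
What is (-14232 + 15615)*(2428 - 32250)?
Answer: -41243826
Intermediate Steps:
(-14232 + 15615)*(2428 - 32250) = 1383*(-29822) = -41243826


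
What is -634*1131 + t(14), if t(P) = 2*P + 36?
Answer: -716990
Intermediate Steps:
t(P) = 36 + 2*P
-634*1131 + t(14) = -634*1131 + (36 + 2*14) = -717054 + (36 + 28) = -717054 + 64 = -716990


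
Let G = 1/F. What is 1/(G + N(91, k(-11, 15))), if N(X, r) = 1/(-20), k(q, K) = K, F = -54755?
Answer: -43804/2191 ≈ -19.993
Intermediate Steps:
N(X, r) = -1/20
G = -1/54755 (G = 1/(-54755) = -1/54755 ≈ -1.8263e-5)
1/(G + N(91, k(-11, 15))) = 1/(-1/54755 - 1/20) = 1/(-2191/43804) = -43804/2191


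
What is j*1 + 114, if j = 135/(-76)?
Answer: 8529/76 ≈ 112.22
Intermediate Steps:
j = -135/76 (j = 135*(-1/76) = -135/76 ≈ -1.7763)
j*1 + 114 = -135/76*1 + 114 = -135/76 + 114 = 8529/76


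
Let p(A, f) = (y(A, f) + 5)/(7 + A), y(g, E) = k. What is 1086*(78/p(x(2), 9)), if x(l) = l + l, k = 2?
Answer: 931788/7 ≈ 1.3311e+5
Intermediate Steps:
y(g, E) = 2
x(l) = 2*l
p(A, f) = 7/(7 + A) (p(A, f) = (2 + 5)/(7 + A) = 7/(7 + A))
1086*(78/p(x(2), 9)) = 1086*(78/((7/(7 + 2*2)))) = 1086*(78/((7/(7 + 4)))) = 1086*(78/((7/11))) = 1086*(78/((7*(1/11)))) = 1086*(78/(7/11)) = 1086*(78*(11/7)) = 1086*(858/7) = 931788/7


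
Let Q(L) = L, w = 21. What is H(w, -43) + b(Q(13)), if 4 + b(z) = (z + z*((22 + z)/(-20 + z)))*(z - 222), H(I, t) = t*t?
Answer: 12713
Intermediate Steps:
H(I, t) = t²
b(z) = -4 + (-222 + z)*(z + z*(22 + z)/(-20 + z)) (b(z) = -4 + (z + z*((22 + z)/(-20 + z)))*(z - 222) = -4 + (z + z*((22 + z)/(-20 + z)))*(-222 + z) = -4 + (z + z*(22 + z)/(-20 + z))*(-222 + z) = -4 + (-222 + z)*(z + z*(22 + z)/(-20 + z)))
H(w, -43) + b(Q(13)) = (-43)² + 2*(40 + 13³ - 224*13 - 221*13²)/(-20 + 13) = 1849 + 2*(40 + 2197 - 2912 - 221*169)/(-7) = 1849 + 2*(-⅐)*(40 + 2197 - 2912 - 37349) = 1849 + 2*(-⅐)*(-38024) = 1849 + 10864 = 12713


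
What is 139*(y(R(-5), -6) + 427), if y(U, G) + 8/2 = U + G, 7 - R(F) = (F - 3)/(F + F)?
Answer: 294124/5 ≈ 58825.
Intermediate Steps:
R(F) = 7 - (-3 + F)/(2*F) (R(F) = 7 - (F - 3)/(F + F) = 7 - (-3 + F)/(2*F))
y(U, G) = -4 + G + U (y(U, G) = -4 + (U + G) = -4 + (G + U) = -4 + G + U)
139*(y(R(-5), -6) + 427) = 139*((-4 - 6 + (½)*(3 + 13*(-5))/(-5)) + 427) = 139*((-4 - 6 + (½)*(-⅕)*(3 - 65)) + 427) = 139*((-4 - 6 + (½)*(-⅕)*(-62)) + 427) = 139*((-4 - 6 + 31/5) + 427) = 139*(-19/5 + 427) = 139*(2116/5) = 294124/5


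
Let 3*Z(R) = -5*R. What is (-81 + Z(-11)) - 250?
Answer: -938/3 ≈ -312.67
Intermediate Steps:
Z(R) = -5*R/3 (Z(R) = (-5*R)/3 = -5*R/3)
(-81 + Z(-11)) - 250 = (-81 - 5/3*(-11)) - 250 = (-81 + 55/3) - 250 = -188/3 - 250 = -938/3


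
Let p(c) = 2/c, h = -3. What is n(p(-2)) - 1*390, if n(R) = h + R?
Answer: -394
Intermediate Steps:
n(R) = -3 + R
n(p(-2)) - 1*390 = (-3 + 2/(-2)) - 1*390 = (-3 + 2*(-1/2)) - 390 = (-3 - 1) - 390 = -4 - 390 = -394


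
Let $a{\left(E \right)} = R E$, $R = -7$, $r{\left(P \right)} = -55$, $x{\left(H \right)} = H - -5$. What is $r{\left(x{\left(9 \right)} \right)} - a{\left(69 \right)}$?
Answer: $428$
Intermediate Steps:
$x{\left(H \right)} = 5 + H$ ($x{\left(H \right)} = H + 5 = 5 + H$)
$a{\left(E \right)} = - 7 E$
$r{\left(x{\left(9 \right)} \right)} - a{\left(69 \right)} = -55 - \left(-7\right) 69 = -55 - -483 = -55 + 483 = 428$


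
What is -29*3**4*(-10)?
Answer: 23490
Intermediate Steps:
-29*3**4*(-10) = -29*81*(-10) = -2349*(-10) = 23490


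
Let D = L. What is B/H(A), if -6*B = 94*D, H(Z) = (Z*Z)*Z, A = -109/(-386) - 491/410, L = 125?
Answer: 363865920036859375/142419956031987 ≈ 2554.9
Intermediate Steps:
D = 125
A = -36209/39565 (A = -109*(-1/386) - 491*1/410 = 109/386 - 491/410 = -36209/39565 ≈ -0.91518)
H(Z) = Z³ (H(Z) = Z²*Z = Z³)
B = -5875/3 (B = -47*125/3 = -⅙*11750 = -5875/3 ≈ -1958.3)
B/H(A) = -5875/(3*((-36209/39565)³)) = -5875/(3*(-47473318677329/61934624687125)) = -5875/3*(-61934624687125/47473318677329) = 363865920036859375/142419956031987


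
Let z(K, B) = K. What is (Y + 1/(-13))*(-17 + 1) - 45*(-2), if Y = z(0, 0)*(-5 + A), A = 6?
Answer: 1186/13 ≈ 91.231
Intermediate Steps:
Y = 0 (Y = 0*(-5 + 6) = 0*1 = 0)
(Y + 1/(-13))*(-17 + 1) - 45*(-2) = (0 + 1/(-13))*(-17 + 1) - 45*(-2) = (0 - 1/13)*(-16) + 90 = -1/13*(-16) + 90 = 16/13 + 90 = 1186/13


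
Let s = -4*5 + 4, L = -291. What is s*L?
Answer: 4656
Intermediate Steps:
s = -16 (s = -20 + 4 = -16)
s*L = -16*(-291) = 4656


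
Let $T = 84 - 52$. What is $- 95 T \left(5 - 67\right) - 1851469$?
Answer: $-1662989$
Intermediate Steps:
$T = 32$ ($T = 84 - 52 = 32$)
$- 95 T \left(5 - 67\right) - 1851469 = \left(-95\right) 32 \left(5 - 67\right) - 1851469 = \left(-3040\right) \left(-62\right) - 1851469 = 188480 - 1851469 = -1662989$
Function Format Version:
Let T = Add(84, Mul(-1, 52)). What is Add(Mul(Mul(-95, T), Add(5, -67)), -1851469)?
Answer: -1662989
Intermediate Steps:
T = 32 (T = Add(84, -52) = 32)
Add(Mul(Mul(-95, T), Add(5, -67)), -1851469) = Add(Mul(Mul(-95, 32), Add(5, -67)), -1851469) = Add(Mul(-3040, -62), -1851469) = Add(188480, -1851469) = -1662989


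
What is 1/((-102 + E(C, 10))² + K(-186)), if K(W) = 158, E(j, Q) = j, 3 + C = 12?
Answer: 1/8807 ≈ 0.00011355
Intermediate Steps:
C = 9 (C = -3 + 12 = 9)
1/((-102 + E(C, 10))² + K(-186)) = 1/((-102 + 9)² + 158) = 1/((-93)² + 158) = 1/(8649 + 158) = 1/8807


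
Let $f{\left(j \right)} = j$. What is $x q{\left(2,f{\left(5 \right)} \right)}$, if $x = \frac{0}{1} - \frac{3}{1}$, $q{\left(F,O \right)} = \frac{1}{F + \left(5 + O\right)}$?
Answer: $- \frac{1}{4} \approx -0.25$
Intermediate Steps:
$q{\left(F,O \right)} = \frac{1}{5 + F + O}$
$x = -3$ ($x = 0 \cdot 1 - 3 = 0 - 3 = -3$)
$x q{\left(2,f{\left(5 \right)} \right)} = - \frac{3}{5 + 2 + 5} = - \frac{3}{12} = \left(-3\right) \frac{1}{12} = - \frac{1}{4}$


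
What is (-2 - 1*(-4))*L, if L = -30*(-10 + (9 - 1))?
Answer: 120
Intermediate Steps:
L = 60 (L = -30*(-10 + 8) = -30*(-2) = 60)
(-2 - 1*(-4))*L = (-2 - 1*(-4))*60 = (-2 + 4)*60 = 2*60 = 120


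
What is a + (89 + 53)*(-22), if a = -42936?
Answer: -46060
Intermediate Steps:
a + (89 + 53)*(-22) = -42936 + (89 + 53)*(-22) = -42936 + 142*(-22) = -42936 - 3124 = -46060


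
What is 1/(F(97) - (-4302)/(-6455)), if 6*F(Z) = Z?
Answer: 38730/600323 ≈ 0.064515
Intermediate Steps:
F(Z) = Z/6
1/(F(97) - (-4302)/(-6455)) = 1/((1/6)*97 - (-4302)/(-6455)) = 1/(97/6 - (-4302)*(-1)/6455) = 1/(97/6 - 1*4302/6455) = 1/(97/6 - 4302/6455) = 1/(600323/38730) = 38730/600323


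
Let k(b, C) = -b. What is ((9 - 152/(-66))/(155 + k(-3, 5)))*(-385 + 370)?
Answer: -1865/1738 ≈ -1.0731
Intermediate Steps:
((9 - 152/(-66))/(155 + k(-3, 5)))*(-385 + 370) = ((9 - 152/(-66))/(155 - 1*(-3)))*(-385 + 370) = ((9 - 152*(-1/66))/(155 + 3))*(-15) = ((9 + 76/33)/158)*(-15) = ((373/33)*(1/158))*(-15) = (373/5214)*(-15) = -1865/1738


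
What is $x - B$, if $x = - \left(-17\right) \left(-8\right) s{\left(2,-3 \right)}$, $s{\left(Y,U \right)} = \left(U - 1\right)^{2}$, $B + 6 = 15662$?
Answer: $-17832$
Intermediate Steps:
$B = 15656$ ($B = -6 + 15662 = 15656$)
$s{\left(Y,U \right)} = \left(-1 + U\right)^{2}$
$x = -2176$ ($x = - \left(-17\right) \left(-8\right) \left(-1 - 3\right)^{2} = - 136 \left(-4\right)^{2} = - 136 \cdot 16 = \left(-1\right) 2176 = -2176$)
$x - B = -2176 - 15656 = -17832$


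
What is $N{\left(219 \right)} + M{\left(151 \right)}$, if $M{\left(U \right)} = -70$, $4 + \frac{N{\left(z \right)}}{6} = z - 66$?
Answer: $824$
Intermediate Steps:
$N{\left(z \right)} = -420 + 6 z$ ($N{\left(z \right)} = -24 + 6 \left(z - 66\right) = -24 + 6 \left(-66 + z\right) = -24 + \left(-396 + 6 z\right) = -420 + 6 z$)
$N{\left(219 \right)} + M{\left(151 \right)} = \left(-420 + 6 \cdot 219\right) - 70 = \left(-420 + 1314\right) - 70 = 894 - 70 = 824$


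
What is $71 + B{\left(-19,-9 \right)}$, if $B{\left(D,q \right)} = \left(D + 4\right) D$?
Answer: $356$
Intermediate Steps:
$B{\left(D,q \right)} = D \left(4 + D\right)$ ($B{\left(D,q \right)} = \left(4 + D\right) D = D \left(4 + D\right)$)
$71 + B{\left(-19,-9 \right)} = 71 - 19 \left(4 - 19\right) = 71 - -285 = 71 + 285 = 356$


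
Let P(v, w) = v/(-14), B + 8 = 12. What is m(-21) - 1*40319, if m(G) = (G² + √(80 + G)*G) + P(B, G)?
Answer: -279148/7 - 21*√59 ≈ -40040.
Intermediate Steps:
B = 4 (B = -8 + 12 = 4)
P(v, w) = -v/14 (P(v, w) = v*(-1/14) = -v/14)
m(G) = -2/7 + G² + G*√(80 + G) (m(G) = (G² + √(80 + G)*G) - 1/14*4 = (G² + G*√(80 + G)) - 2/7 = -2/7 + G² + G*√(80 + G))
m(-21) - 1*40319 = (-2/7 + (-21)² - 21*√(80 - 21)) - 1*40319 = (-2/7 + 441 - 21*√59) - 40319 = (3085/7 - 21*√59) - 40319 = -279148/7 - 21*√59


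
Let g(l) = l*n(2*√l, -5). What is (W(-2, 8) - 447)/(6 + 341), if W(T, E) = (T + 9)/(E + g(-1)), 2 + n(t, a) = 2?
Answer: -3569/2776 ≈ -1.2857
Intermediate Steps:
n(t, a) = 0 (n(t, a) = -2 + 2 = 0)
g(l) = 0 (g(l) = l*0 = 0)
W(T, E) = (9 + T)/E (W(T, E) = (T + 9)/(E + 0) = (9 + T)/E)
(W(-2, 8) - 447)/(6 + 341) = ((9 - 2)/8 - 447)/(6 + 341) = ((⅛)*7 - 447)/347 = (7/8 - 447)*(1/347) = -3569/8*1/347 = -3569/2776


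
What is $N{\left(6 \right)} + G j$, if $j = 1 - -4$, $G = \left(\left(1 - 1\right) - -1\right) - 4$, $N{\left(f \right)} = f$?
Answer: $-9$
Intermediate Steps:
$G = -3$ ($G = \left(\left(1 - 1\right) + 1\right) - 4 = \left(0 + 1\right) - 4 = 1 - 4 = -3$)
$j = 5$ ($j = 1 + 4 = 5$)
$N{\left(6 \right)} + G j = 6 - 15 = -9$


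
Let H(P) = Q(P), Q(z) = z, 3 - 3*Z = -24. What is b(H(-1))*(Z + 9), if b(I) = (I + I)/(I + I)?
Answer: 18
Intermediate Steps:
Z = 9 (Z = 1 - 1/3*(-24) = 1 + 8 = 9)
H(P) = P
b(I) = 1 (b(I) = (2*I)/((2*I)) = (2*I)*(1/(2*I)) = 1)
b(H(-1))*(Z + 9) = 1*(9 + 9) = 1*18 = 18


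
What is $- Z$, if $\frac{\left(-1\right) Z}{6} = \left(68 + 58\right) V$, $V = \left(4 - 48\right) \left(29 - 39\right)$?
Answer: $332640$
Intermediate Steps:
$V = 440$ ($V = \left(-44\right) \left(-10\right) = 440$)
$Z = -332640$ ($Z = - 6 \left(68 + 58\right) 440 = - 6 \cdot 126 \cdot 440 = \left(-6\right) 55440 = -332640$)
$- Z = \left(-1\right) \left(-332640\right) = 332640$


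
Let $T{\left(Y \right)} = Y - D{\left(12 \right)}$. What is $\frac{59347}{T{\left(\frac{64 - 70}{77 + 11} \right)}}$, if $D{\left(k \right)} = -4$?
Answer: $\frac{2611268}{173} \approx 15094.0$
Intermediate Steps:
$T{\left(Y \right)} = 4 + Y$ ($T{\left(Y \right)} = Y - -4 = Y + 4 = 4 + Y$)
$\frac{59347}{T{\left(\frac{64 - 70}{77 + 11} \right)}} = \frac{59347}{4 + \frac{64 - 70}{77 + 11}} = \frac{59347}{4 - \frac{6}{88}} = \frac{59347}{4 - \frac{3}{44}} = \frac{59347}{\frac{173}{44}} = 59347 \cdot \frac{44}{173} = \frac{2611268}{173}$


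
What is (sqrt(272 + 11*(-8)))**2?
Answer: 184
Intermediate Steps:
(sqrt(272 + 11*(-8)))**2 = (sqrt(272 - 88))**2 = (sqrt(184))**2 = (2*sqrt(46))**2 = 184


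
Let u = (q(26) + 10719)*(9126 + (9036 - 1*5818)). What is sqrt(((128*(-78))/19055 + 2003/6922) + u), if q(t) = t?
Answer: sqrt(2307509131038942641135070)/131898710 ≈ 11517.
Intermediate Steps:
u = 132636280 (u = (26 + 10719)*(9126 + (9036 - 1*5818)) = 10745*(9126 + (9036 - 5818)) = 10745*(9126 + 3218) = 10745*12344 = 132636280)
sqrt(((128*(-78))/19055 + 2003/6922) + u) = sqrt(((128*(-78))/19055 + 2003/6922) + 132636280) = sqrt((-9984*1/19055 + 2003*(1/6922)) + 132636280) = sqrt((-9984/19055 + 2003/6922) + 132636280) = sqrt(-30942083/131898710 + 132636280) = sqrt(17494554200256717/131898710) = sqrt(2307509131038942641135070)/131898710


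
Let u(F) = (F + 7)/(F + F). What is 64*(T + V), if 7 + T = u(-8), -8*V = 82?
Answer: -1100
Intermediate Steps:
V = -41/4 (V = -⅛*82 = -41/4 ≈ -10.250)
u(F) = (7 + F)/(2*F) (u(F) = (7 + F)/((2*F)) = (7 + F)*(1/(2*F)) = (7 + F)/(2*F))
T = -111/16 (T = -7 + (½)*(7 - 8)/(-8) = -7 + (½)*(-⅛)*(-1) = -7 + 1/16 = -111/16 ≈ -6.9375)
64*(T + V) = 64*(-111/16 - 41/4) = 64*(-275/16) = -1100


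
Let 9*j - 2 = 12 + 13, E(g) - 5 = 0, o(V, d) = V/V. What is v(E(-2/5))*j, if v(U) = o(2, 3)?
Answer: 3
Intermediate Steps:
o(V, d) = 1
E(g) = 5 (E(g) = 5 + 0 = 5)
v(U) = 1
j = 3 (j = 2/9 + (12 + 13)/9 = 2/9 + (1/9)*25 = 2/9 + 25/9 = 3)
v(E(-2/5))*j = 1*3 = 3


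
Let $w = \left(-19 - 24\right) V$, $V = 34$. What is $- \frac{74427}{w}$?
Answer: $\frac{74427}{1462} \approx 50.908$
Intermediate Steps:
$w = -1462$ ($w = \left(-19 - 24\right) 34 = \left(-43\right) 34 = -1462$)
$- \frac{74427}{w} = - \frac{74427}{-1462} = \left(-74427\right) \left(- \frac{1}{1462}\right) = \frac{74427}{1462}$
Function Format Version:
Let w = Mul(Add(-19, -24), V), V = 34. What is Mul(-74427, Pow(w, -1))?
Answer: Rational(74427, 1462) ≈ 50.908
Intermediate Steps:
w = -1462 (w = Mul(Add(-19, -24), 34) = Mul(-43, 34) = -1462)
Mul(-74427, Pow(w, -1)) = Mul(-74427, Pow(-1462, -1)) = Mul(-74427, Rational(-1, 1462)) = Rational(74427, 1462)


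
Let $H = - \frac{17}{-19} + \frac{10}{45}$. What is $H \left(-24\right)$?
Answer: $- \frac{1528}{57} \approx -26.807$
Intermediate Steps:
$H = \frac{191}{171}$ ($H = \left(-17\right) \left(- \frac{1}{19}\right) + 10 \cdot \frac{1}{45} = \frac{17}{19} + \frac{2}{9} = \frac{191}{171} \approx 1.117$)
$H \left(-24\right) = \frac{191}{171} \left(-24\right) = - \frac{1528}{57}$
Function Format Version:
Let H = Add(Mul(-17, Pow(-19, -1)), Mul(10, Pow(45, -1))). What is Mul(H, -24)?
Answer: Rational(-1528, 57) ≈ -26.807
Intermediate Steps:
H = Rational(191, 171) (H = Add(Mul(-17, Rational(-1, 19)), Mul(10, Rational(1, 45))) = Add(Rational(17, 19), Rational(2, 9)) = Rational(191, 171) ≈ 1.1170)
Mul(H, -24) = Mul(Rational(191, 171), -24) = Rational(-1528, 57)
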